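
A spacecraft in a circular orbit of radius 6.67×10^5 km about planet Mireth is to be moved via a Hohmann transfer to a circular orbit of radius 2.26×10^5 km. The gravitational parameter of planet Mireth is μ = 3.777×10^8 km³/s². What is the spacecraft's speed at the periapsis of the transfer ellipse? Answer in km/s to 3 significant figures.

Transfer-ellipse semi-major axis a_t = (r₁ + r₂)/2 = (6.670×10^5 + 2.260×10^5)/2 = 4.465×10^5 km.
The periapsis of the transfer ellipse is at r = 2.260×10^5 km.
Applying v² = μ(2/r − 1/a_t): v = 49.97 km/s.

v = 50.0 km/s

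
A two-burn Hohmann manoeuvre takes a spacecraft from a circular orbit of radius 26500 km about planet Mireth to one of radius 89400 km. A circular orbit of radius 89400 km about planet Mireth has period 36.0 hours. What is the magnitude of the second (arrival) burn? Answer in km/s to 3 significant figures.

From Kepler's third law T² = 4π²r³/μ at r = 89400 km, T = 36.0 hours = 36.0 × 3600 s = 1.296×10^5 s: μ = 4π²r³/T² = 1.67943×10^6 km³/s².
Semi-major axis of the transfer orbit: a_t = (26500 + 89400)/2 = 57950 km.
On the circular orbit at r = 89400 km, v_c = √(μ/r) = 4.334 km/s.
Vis-viva on the transfer ellipse at r = 89400 km gives v_t = √[μ(2/r − 1/a_t)] = 2.931 km/s.
Δv₂ = |v_t − v_c| = |2.931 − 4.334| = 1.403 km/s.

Δv₂ = 1.40 km/s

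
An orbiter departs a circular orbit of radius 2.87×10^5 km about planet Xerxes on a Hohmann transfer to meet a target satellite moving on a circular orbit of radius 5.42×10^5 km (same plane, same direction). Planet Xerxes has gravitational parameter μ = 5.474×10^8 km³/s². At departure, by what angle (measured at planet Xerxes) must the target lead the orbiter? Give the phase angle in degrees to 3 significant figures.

φ = 59.6°

Semi-major axis of the transfer orbit: a_t = (2.870×10^5 + 5.420×10^5)/2 = 4.145×10^5 km.
The half-period of the transfer ellipse is t = π√(a_t³/μ) = 35830 s.
Target angular speed ω₂ = √(μ/r₂³) = 5.863×10^-5 rad/s.
Angle swept by the target during transfer: ω₂·t = 2.101 rad = 120.4°.
The orbiter traverses 180° on the transfer ellipse, so the target must lead by 180° − 120.4° = 59.6°.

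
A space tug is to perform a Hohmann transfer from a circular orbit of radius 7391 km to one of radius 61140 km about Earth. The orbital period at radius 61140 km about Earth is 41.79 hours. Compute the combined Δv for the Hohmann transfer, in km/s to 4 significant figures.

From Kepler's third law T² = 4π²r³/μ at r = 61140 km, T = 41.79 hours = 41.79 × 3600 s = 1.50444×10^5 s: μ = 4π²r³/T² = 3.98645×10^5 km³/s².
The Hohmann ellipse has a_t = (r₁ + r₂)/2 = 34265.5 km.
Circular speed at r₁: v₁ = √(μ/r₁) = √(3.98645×10^5/7391) = 7.344 km/s.
On the transfer ellipse at r₁, vis-viva equation gives v_p = √[μ(2/r₁ − 1/a_t)] = 9.810 km/s.
First burn Δv₁ = |v_p − v₁| = 2.466 km/s.
At r₂, v₂ = √(μ/r₂) = 2.5535 km/s.
Transfer-orbit speed at r₂: v_a = √[μ(2/r₂ − 1/a_t)] = 1.1859 km/s.
Second burn Δv₂ = |v₂ − v_a| = 1.368 km/s.
Δv = Δv₁ + Δv₂ = 2.466 + 1.368 = 3.834 km/s.

Δv = 3.834 km/s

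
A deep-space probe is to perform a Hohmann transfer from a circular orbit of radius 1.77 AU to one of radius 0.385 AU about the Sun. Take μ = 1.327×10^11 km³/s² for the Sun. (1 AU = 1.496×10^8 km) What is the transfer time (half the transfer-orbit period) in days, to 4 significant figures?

In km: r₁ = 1.77 × 1.496×10^8 = 2.64792×10^8 km; r₂ = 0.385 × 1.496×10^8 = 5.7596×10^7 km.
Semi-major axis of the transfer orbit: a_t = (2.64792×10^8 + 5.7596×10^7)/2 = 1.61194×10^8 km.
Transfer time t = π√(a_t³/μ) = π√((1.61194×10^8)³ / 1.327×10^11) = 1.765×10^7 s.
Converting: 1.765×10^7 s ÷ 86400 s/day = 204.3 days.

t = 204.3 days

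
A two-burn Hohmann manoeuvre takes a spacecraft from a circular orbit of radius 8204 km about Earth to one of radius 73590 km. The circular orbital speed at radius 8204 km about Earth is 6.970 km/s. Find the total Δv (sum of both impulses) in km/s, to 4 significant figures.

From the circular-orbit relation v² = μ/r at r = 8204 km: μ = v²r = (6.970)² × 8204 = 3.98558×10^5 km³/s².
Transfer-ellipse semi-major axis a_t = (r₁ + r₂)/2 = (8204 + 73590)/2 = 40897 km.
Circular speed at r₁: v₁ = √(μ/r₁) = √(3.98558×10^5/8204) = 6.970 km/s.
Transfer-orbit speed at r₁ (vis-viva): v_p = √[μ(2/r₁ − 1/a_t)] = 9.350 km/s.
First burn Δv₁ = |v_p − v₁| = 2.380 km/s.
At r₂, v₂ = √(μ/r₂) = 2.327 km/s.
Transfer-orbit speed at r₂: v_a = √[μ(2/r₂ − 1/a_t)] = 1.042 km/s.
Second burn Δv₂ = |v₂ − v_a| = 1.285 km/s.
Δv = Δv₁ + Δv₂ = 2.380 + 1.285 = 3.665 km/s.

Δv = 3.665 km/s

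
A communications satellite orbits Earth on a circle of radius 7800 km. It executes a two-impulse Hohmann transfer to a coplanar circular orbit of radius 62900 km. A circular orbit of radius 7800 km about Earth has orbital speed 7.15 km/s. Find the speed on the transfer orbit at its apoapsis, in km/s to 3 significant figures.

From the circular-orbit relation v² = μ/r at r = 7800 km: μ = v²r = (7.15)² × 7800 = 3.98756×10^5 km³/s².
Transfer-ellipse semi-major axis a_t = (r₁ + r₂)/2 = (7800 + 62900)/2 = 35350 km.
The apoapsis of the transfer ellipse is at r = 62900 km.
Vis-viva: v = √[μ(2/r − 1/a_t)] = √[3.98756×10^5 × (2/62900 − 1/35350)] = 1.183 km/s.

v = 1.18 km/s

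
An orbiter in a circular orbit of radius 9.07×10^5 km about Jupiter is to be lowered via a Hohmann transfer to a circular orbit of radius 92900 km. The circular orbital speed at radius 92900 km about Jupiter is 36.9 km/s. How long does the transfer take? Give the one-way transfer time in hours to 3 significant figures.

t = 27.4 hours

From the circular-orbit relation v² = μ/r at r = 92900 km: μ = v²r = (36.9)² × 92900 = 1.26494×10^8 km³/s².
Semi-major axis of the transfer orbit: a_t = (9.070×10^5 + 92900)/2 = 4.9995×10^5 km.
Transfer time t = π√(a_t³/μ) = π√((4.9995×10^5)³ / 1.26494×10^8) = 98740 s.
Converting: 98740 s ÷ 3600 s/hour = 27.4 hours.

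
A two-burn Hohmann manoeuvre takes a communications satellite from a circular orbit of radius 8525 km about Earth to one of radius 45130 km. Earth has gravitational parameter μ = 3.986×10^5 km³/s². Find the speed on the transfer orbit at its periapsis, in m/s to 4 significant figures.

v = 8869 m/s

Semi-major axis of the transfer orbit: a_t = (8525 + 45130)/2 = 26827.5 km.
At periapsis, r = 8525 km.
Applying v² = μ(2/r − 1/a_t): v = 8.869 km/s.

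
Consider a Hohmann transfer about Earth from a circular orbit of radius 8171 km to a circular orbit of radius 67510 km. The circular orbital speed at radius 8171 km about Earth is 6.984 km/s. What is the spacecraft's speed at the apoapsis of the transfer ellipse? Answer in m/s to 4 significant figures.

From the circular-orbit relation v² = μ/r at r = 8171 km: μ = v²r = (6.984)² × 8171 = 3.98551×10^5 km³/s².
Transfer-ellipse semi-major axis a_t = (r₁ + r₂)/2 = (8171 + 67510)/2 = 37840.5 km.
The apoapsis of the transfer ellipse is at r = 67510 km.
Applying v² = μ(2/r − 1/a_t): v = 1.129 km/s.

v = 1129 m/s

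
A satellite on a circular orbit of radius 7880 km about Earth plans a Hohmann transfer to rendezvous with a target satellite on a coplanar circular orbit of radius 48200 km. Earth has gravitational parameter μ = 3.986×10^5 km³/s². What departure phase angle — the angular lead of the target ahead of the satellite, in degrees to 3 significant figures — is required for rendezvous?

Semi-major axis of the transfer orbit: a_t = (7880 + 48200)/2 = 28040 km.
Transfer time t = π√(a_t³/μ) = 23360 s.
The target's mean motion on its circular orbit is ω₂ = √(μ/r₂³) = 5.966×10^-5 rad/s.
Angle swept by the target during transfer: ω₂·t = 1.394 rad = 79.87°.
The satellite traverses 180° on the transfer ellipse, so the target must lead by 180° − 79.87° = 100°.

φ = 100°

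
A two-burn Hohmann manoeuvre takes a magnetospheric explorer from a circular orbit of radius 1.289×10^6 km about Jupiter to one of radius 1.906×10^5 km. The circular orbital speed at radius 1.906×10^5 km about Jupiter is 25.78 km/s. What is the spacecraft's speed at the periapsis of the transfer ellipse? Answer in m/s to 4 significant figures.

v = 34030 m/s

From the circular-orbit relation v² = μ/r at r = 1.906×10^5 km: μ = v²r = (25.78)² × 1.906×10^5 = 1.26674×10^8 km³/s².
Transfer-ellipse semi-major axis a_t = (r₁ + r₂)/2 = (1.289×10^6 + 1.906×10^5)/2 = 7.398×10^5 km.
The periapsis of the transfer ellipse is at r = 1.906×10^5 km.
Vis-viva: v = √[μ(2/r − 1/a_t)] = √[1.26674×10^8 × (2/1.906×10^5 − 1/7.398×10^5)] = 34.03 km/s.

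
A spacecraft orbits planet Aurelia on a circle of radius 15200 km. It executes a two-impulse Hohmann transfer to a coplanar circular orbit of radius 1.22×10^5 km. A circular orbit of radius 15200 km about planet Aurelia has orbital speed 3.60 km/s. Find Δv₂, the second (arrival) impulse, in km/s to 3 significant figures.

Δv₂ = 0.673 km/s

From the circular-orbit relation v² = μ/r at r = 15200 km: μ = v²r = (3.60)² × 15200 = 1.96992×10^5 km³/s².
Semi-major axis of the transfer orbit: a_t = (15200 + 1.220×10^5)/2 = 68600 km.
On the circular orbit at r = 1.220×10^5 km, v_c = √(μ/r) = 1.2707 km/s.
Transfer-orbit speed at the same r (vis-viva, a = a_t): v_t = √[μ(2/r − 1/a_t)] = 0.59814 km/s.
Δv₂ = |v_t − v_c| = |0.59814 − 1.2707| = 0.6726 km/s.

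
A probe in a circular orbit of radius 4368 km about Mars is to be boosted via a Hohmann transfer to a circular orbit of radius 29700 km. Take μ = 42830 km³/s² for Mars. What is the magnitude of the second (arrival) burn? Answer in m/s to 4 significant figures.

Δv₂ = 592.8 m/s

Transfer-ellipse semi-major axis a_t = (r₁ + r₂)/2 = (4368 + 29700)/2 = 17034 km.
Circular speed at r = 29700 km: v_c = √(μ/r) = 1.2009 km/s.
Transfer-orbit speed at the same r (vis-viva, a = a_t): v_t = √[μ(2/r − 1/a_t)] = 0.60811 km/s.
Δv₂ = |v_t − v_c| = |0.60811 − 1.2009| = 0.5928 km/s.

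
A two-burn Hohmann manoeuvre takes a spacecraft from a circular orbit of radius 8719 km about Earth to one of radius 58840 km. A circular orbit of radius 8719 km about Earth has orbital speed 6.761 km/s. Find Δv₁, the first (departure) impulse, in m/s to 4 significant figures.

Δv₁ = 2162 m/s

From the circular-orbit relation v² = μ/r at r = 8719 km: μ = v²r = (6.761)² × 8719 = 3.98555×10^5 km³/s².
Semi-major axis of the transfer orbit: a_t = (8719 + 58840)/2 = 33779.5 km.
Circular speed at r = 8719 km: v_c = √(μ/r) = 6.761 km/s.
Vis-viva on the transfer ellipse at r = 8719 km gives v_t = √[μ(2/r − 1/a_t)] = 8.923 km/s.
Δv₁ = |v_t − v_c| = |8.923 − 6.761| = 2.162 km/s.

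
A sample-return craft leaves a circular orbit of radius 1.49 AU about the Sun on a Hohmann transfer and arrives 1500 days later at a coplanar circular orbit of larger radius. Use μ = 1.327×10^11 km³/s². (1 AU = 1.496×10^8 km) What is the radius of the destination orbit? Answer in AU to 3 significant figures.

In km: r₁ = 1.49 × 1.496×10^8 = 2.22904×10^8 km.
Transfer time t = 1500 days = 1.296×10^8 s, and t = π√(a_t³/μ).
So a_t = (μ t²/π²)^(1/3) = (1.327×10^11 × (1.296×10^8)² / π²)^(1/3) = 6.0897×10^8 km.
Since a_t = (r₁ + r₂)/2, r₂ = 2a_t − r₁ = 2×6.0897×10^8 − 2.22904×10^8 = 9.95036×10^8 km.
In AU: r₂ = 9.95036×10^8 / 1.496×10^8 = 6.65 AU.

r₂ = 6.65 AU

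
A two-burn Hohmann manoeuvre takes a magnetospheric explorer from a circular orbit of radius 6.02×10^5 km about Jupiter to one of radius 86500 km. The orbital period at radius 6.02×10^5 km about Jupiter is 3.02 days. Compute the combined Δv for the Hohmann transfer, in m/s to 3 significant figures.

From Kepler's third law T² = 4π²r³/μ at r = 6.02×10^5 km, T = 3.02 days = 3.02 × 86400 s = 2.60928×10^5 s: μ = 4π²r³/T² = 1.26505×10^8 km³/s².
The Hohmann ellipse has a_t = (r₁ + r₂)/2 = 3.4425×10^5 km.
Circular speed at r₁: v₁ = √(μ/r₁) = √(1.26505×10^8/6.020×10^5) = 14.4963 km/s.
On the transfer ellipse at r₁, vis-viva equation gives v_a = √[μ(2/r₁ − 1/a_t)] = 7.26652 km/s.
First burn Δv₁ = |v_a − v₁| = 7.230 km/s.
At r₂, v₂ = √(μ/r₂) = 38.24 km/s.
Transfer-orbit speed at r₂: v_p = √[μ(2/r₂ − 1/a_t)] = 50.57 km/s.
Second burn Δv₂ = |v₂ − v_p| = 12.33 km/s.
Δv = Δv₁ + Δv₂ = 7.230 + 12.33 = 19.56 km/s.

Δv = 19600 m/s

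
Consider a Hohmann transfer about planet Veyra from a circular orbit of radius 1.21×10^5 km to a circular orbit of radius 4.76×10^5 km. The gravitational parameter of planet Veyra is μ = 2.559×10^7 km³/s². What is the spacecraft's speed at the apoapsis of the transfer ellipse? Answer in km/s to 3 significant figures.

v = 4.67 km/s

The Hohmann ellipse has a_t = (r₁ + r₂)/2 = 2.985×10^5 km.
At apoapsis, r = 4.760×10^5 km.
Applying v² = μ(2/r − 1/a_t): v = 4.668 km/s.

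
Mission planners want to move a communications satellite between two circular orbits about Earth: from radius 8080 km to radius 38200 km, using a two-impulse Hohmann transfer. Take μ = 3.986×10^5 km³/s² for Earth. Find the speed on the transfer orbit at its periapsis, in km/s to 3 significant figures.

Transfer-ellipse semi-major axis a_t = (r₁ + r₂)/2 = (8080 + 38200)/2 = 23140 km.
The periapsis of the transfer ellipse is at r = 8080 km.
Applying v² = μ(2/r − 1/a_t): v = 9.024 km/s.

v = 9.02 km/s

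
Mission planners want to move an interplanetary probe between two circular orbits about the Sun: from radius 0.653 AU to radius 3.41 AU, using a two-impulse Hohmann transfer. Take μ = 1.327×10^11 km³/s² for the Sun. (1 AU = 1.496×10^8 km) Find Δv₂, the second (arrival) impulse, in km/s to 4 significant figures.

In km: r₁ = 0.653 × 1.496×10^8 = 9.76888×10^7 km; r₂ = 3.41 × 1.496×10^8 = 5.10136×10^8 km.
Semi-major axis of the transfer orbit: a_t = (9.76888×10^7 + 5.10136×10^8)/2 = 3.039124×10^8 km.
Circular speed at r = 5.10136×10^8 km: v_c = √(μ/r) = 16.128 km/s.
Transfer-orbit speed at the same r (vis-viva, a = a_t): v_t = √[μ(2/r − 1/a_t)] = 9.1441 km/s.
Δv₂ = |v_t − v_c| = |9.1441 − 16.128| = 6.984 km/s.

Δv₂ = 6.984 km/s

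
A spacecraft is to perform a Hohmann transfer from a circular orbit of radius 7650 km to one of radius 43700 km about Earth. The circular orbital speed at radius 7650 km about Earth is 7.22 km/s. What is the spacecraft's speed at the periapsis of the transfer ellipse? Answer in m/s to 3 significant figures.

v = 9420 m/s

From the circular-orbit relation v² = μ/r at r = 7650 km: μ = v²r = (7.22)² × 7650 = 3.98782×10^5 km³/s².
Transfer-ellipse semi-major axis a_t = (r₁ + r₂)/2 = (7650 + 43700)/2 = 25675 km.
At periapsis, r = 7650 km.
Vis-viva: v = √[μ(2/r − 1/a_t)] = √[3.98782×10^5 × (2/7650 − 1/25675)] = 9.419 km/s.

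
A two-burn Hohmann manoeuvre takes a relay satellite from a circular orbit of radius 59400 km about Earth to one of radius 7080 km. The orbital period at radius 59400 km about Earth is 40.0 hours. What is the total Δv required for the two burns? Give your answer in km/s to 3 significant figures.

From Kepler's third law T² = 4π²r³/μ at r = 59400 km, T = 40.0 hours = 40.0 × 3600 s = 1.440×10^5 s: μ = 4π²r³/T² = 3.99019×10^5 km³/s².
The Hohmann ellipse has a_t = (r₁ + r₂)/2 = 33240 km.
At r₁ the circular-orbit speed is v₁ = √(μ/r₁) = 2.592 km/s.
Transfer-orbit speed at r₁ (vis-viva): v_a = √[μ(2/r₁ − 1/a_t)] = 1.196 km/s.
First burn Δv₁ = |v_a − v₁| = 1.396 km/s.
At r₂, v₂ = √(μ/r₂) = 7.50724 km/s.
Transfer-orbit speed at r₂: v_p = √[μ(2/r₂ − 1/a_t)] = 10.0356 km/s.
Second burn Δv₂ = |v₂ − v_p| = 2.528 km/s.
Total Δv = Δv₁ + Δv₂ = 3.924 km/s.

Δv = 3.92 km/s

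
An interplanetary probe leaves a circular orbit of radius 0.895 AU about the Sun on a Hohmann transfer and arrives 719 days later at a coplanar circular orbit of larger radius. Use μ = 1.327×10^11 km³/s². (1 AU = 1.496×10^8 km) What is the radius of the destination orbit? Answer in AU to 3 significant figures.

r₂ = 4.09 AU

In km: r₁ = 0.895 × 1.496×10^8 = 1.33892×10^8 km.
Transfer time t = 719 days = 6.21216×10^7 s, and t = π√(a_t³/μ).
So a_t = (μ t²/π²)^(1/3) = (1.327×10^11 × (6.21216×10^7)² / π²)^(1/3) = 3.7298×10^8 km.
Since a_t = (r₁ + r₂)/2, r₂ = 2a_t − r₁ = 2×3.7298×10^8 − 1.33892×10^8 = 6.12068×10^8 km.
In AU: r₂ = 6.12068×10^8 / 1.496×10^8 = 4.09 AU.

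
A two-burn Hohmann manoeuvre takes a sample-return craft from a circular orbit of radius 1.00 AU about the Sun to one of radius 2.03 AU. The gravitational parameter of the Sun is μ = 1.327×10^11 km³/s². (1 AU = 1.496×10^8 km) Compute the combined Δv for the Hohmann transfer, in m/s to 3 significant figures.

In km: r₁ = 1.00 × 1.496×10^8 = 1.496×10^8 km; r₂ = 2.03 × 1.496×10^8 = 3.03688×10^8 km.
Semi-major axis of the transfer orbit: a_t = (1.496×10^8 + 3.03688×10^8)/2 = 2.26644×10^8 km.
At r₁ the circular-orbit speed is v₁ = √(μ/r₁) = 29.78308 km/s.
On the transfer ellipse at r₁, vis-viva gives v_p = √[μ(2/r₁ − 1/a_t)] = 34.47556 km/s.
First burn Δv₁ = |v_p − v₁| = 4.692 km/s.
Circular speed at r₂: v₂ = √(μ/r₂) = 20.904 km/s.
Transfer-orbit speed at r₂: v_a = √[μ(2/r₂ − 1/a_t)] = 16.983 km/s.
Second burn Δv₂ = |v₂ − v_a| = 3.921 km/s.
Total Δv = Δv₁ + Δv₂ = 8.613 km/s.

Δv = 8610 m/s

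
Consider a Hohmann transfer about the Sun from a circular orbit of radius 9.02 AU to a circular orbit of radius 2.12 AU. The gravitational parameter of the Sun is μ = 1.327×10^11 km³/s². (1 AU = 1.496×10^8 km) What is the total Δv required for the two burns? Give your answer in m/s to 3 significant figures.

Δv = 9370 m/s

In km: r₁ = 9.02 × 1.496×10^8 = 1.349392×10^9 km; r₂ = 2.12 × 1.496×10^8 = 3.17152×10^8 km.
Semi-major axis of the transfer orbit: a_t = (1.349392×10^9 + 3.17152×10^8)/2 = 8.33272×10^8 km.
Circular speed at r₁: v₁ = √(μ/r₁) = √(1.327×10^11/1.349392×10^9) = 9.917 km/s.
Transfer-orbit speed at r₁ (vis-viva equation): v_a = √[μ(2/r₁ − 1/a_t)] = 6.118 km/s.
First burn Δv₁ = |v_a − v₁| = 3.799 km/s.
At r₂, v₂ = √(μ/r₂) = 20.455 km/s.
Transfer-orbit speed at r₂: v_p = √[μ(2/r₂ − 1/a_t)] = 26.030 km/s.
Second burn Δv₂ = |v₂ − v_p| = 5.575 km/s.
Δv = Δv₁ + Δv₂ = 3.799 + 5.575 = 9.374 km/s.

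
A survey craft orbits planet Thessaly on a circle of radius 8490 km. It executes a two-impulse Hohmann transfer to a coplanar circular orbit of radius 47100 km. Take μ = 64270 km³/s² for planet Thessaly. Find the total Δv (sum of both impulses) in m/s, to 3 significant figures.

The Hohmann ellipse has a_t = (r₁ + r₂)/2 = 27795 km.
Circular speed at r₁: v₁ = √(μ/r₁) = √(64270/8490) = 2.7514 km/s.
Transfer-orbit speed at r₁ (vis-viva): v_p = √[μ(2/r₁ − 1/a_t)] = 3.5816 km/s.
First burn Δv₁ = |v_p − v₁| = 0.8302 km/s.
At r₂, v₂ = √(μ/r₂) = 1.1681 km/s.
Transfer-orbit speed at r₂: v_a = √[μ(2/r₂ − 1/a_t)] = 0.64560 km/s.
Second burn Δv₂ = |v₂ − v_a| = 0.5225 km/s.
Δv = Δv₁ + Δv₂ = 0.8302 + 0.5225 = 1.353 km/s.

Δv = 1350 m/s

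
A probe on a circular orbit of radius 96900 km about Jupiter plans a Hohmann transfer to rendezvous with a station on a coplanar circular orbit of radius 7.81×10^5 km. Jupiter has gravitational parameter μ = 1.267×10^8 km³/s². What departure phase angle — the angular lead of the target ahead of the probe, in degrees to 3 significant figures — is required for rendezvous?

φ = 104°

The Hohmann ellipse has a_t = (r₁ + r₂)/2 = 4.3895×10^5 km.
The half-period of the transfer ellipse is t = π√(a_t³/μ) = 81168 s.
Target angular speed ω₂ = √(μ/r₂³) = 1.6308×10^-5 rad/s.
Angle swept by the target during transfer: ω₂·t = 1.3237 rad = 75.84°.
The probe traverses 180° on the transfer ellipse, so the target must lead by 180° − 75.84° = 104°.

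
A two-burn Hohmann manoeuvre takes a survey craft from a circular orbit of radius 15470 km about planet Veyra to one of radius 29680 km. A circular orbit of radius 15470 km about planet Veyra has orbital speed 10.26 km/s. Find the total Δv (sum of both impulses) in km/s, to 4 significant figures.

From the circular-orbit relation v² = μ/r at r = 15470 km: μ = v²r = (10.26)² × 15470 = 1.62849×10^6 km³/s².
The Hohmann ellipse has a_t = (r₁ + r₂)/2 = 22575 km.
At r₁ the circular-orbit speed is v₁ = √(μ/r₁) = 10.2600 km/s.
Transfer-orbit speed at r₁ (vis-viva): v_p = √[μ(2/r₁ − 1/a_t)] = 11.7643 km/s.
First burn Δv₁ = |v_p − v₁| = 1.5043 km/s.
At r₂, v₂ = √(μ/r₂) = 7.40731 km/s.
Transfer-orbit speed at r₂: v_a = √[μ(2/r₂ − 1/a_t)] = 6.13185 km/s.
Second burn Δv₂ = |v₂ − v_a| = 1.2755 km/s.
Δv = Δv₁ + Δv₂ = 1.5043 + 1.2755 = 2.780 km/s.

Δv = 2.780 km/s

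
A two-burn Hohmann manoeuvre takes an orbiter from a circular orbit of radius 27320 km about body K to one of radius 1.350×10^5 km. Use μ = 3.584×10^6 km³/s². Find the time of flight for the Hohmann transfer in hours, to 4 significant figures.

Semi-major axis of the transfer orbit: a_t = (27320 + 1.350×10^5)/2 = 81160 km.
By Kepler's third law the transfer-orbit period is T = 2π√(a_t³/μ), so t = T/2 = 38370 s.
Converting: 38370 s ÷ 3600 s/hour = 10.66 hours.

t = 10.66 hours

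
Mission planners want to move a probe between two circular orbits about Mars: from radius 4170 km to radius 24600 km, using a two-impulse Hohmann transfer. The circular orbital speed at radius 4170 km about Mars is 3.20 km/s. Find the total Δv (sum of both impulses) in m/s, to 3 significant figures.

From the circular-orbit relation v² = μ/r at r = 4170 km: μ = v²r = (3.20)² × 4170 = 42700.8 km³/s².
Semi-major axis of the transfer orbit: a_t = (4170 + 24600)/2 = 14385 km.
At r₁ the circular-orbit speed is v₁ = √(μ/r₁) = 3.2000 km/s.
Transfer-orbit speed at r₁ (vis-viva equation): v_p = √[μ(2/r₁ − 1/a_t)] = 4.1847 km/s.
First burn Δv₁ = |v_p − v₁| = 0.9847 km/s.
Circular speed at r₂: v₂ = √(μ/r₂) = 1.31750 km/s.
Transfer-orbit speed at r₂: v_a = √[μ(2/r₂ − 1/a_t)] = 0.709355 km/s.
Second burn Δv₂ = |v₂ − v_a| = 0.6081 km/s.
Δv = Δv₁ + Δv₂ = 0.9847 + 0.6081 = 1.593 km/s.

Δv = 1590 m/s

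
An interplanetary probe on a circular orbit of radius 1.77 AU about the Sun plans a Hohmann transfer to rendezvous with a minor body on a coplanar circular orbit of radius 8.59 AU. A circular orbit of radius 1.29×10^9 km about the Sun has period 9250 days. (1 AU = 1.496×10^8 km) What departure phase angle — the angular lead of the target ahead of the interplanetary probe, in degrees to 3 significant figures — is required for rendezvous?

φ = 95.7°

From Kepler's third law T² = 4π²r³/μ at r = 1.29×10^9 km, T = 9250 days = 9250 × 86400 s = 7.992×10^8 s: μ = 4π²r³/T² = 1.32684×10^11 km³/s².
In km: r₁ = 1.77 × 1.496×10^8 = 2.64792×10^8 km; r₂ = 8.59 × 1.496×10^8 = 1.285064×10^9 km.
The Hohmann ellipse has a_t = (r₁ + r₂)/2 = 7.74928×10^8 km.
Transfer time t = π√(a_t³/μ) = 1.8605×10^8 s.
Target angular speed ω₂ = √(μ/r₂³) = 7.9072×10^-9 rad/s.
Angle swept by the target during transfer: ω₂·t = 1.4711 rad = 84.29°.
The interplanetary probe traverses 180° on the transfer ellipse, so the target must lead by 180° − 84.29° = 95.7°.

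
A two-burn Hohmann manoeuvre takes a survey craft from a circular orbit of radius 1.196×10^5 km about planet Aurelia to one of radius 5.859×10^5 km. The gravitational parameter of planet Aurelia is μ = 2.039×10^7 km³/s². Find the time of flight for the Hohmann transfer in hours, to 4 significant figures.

t = 40.49 hours

Semi-major axis of the transfer orbit: a_t = (1.196×10^5 + 5.859×10^5)/2 = 3.5275×10^5 km.
Transfer time t = π√(a_t³/μ) = π√((3.5275×10^5)³ / 2.039×10^7) = 1.4576×10^5 s.
Converting: 1.4576×10^5 s ÷ 3600 s/hour = 40.49 hours.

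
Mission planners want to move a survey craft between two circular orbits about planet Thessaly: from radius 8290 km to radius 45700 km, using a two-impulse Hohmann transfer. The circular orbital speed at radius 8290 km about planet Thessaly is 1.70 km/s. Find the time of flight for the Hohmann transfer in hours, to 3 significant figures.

t = 25.0 hours

From the circular-orbit relation v² = μ/r at r = 8290 km: μ = v²r = (1.70)² × 8290 = 23958.1 km³/s².
The Hohmann ellipse has a_t = (r₁ + r₂)/2 = 26995 km.
By Kepler's third law the transfer-orbit period is T = 2π√(a_t³/μ), so t = T/2 = 90020 s.
Converting: 90020 s ÷ 3600 s/hour = 25.0 hours.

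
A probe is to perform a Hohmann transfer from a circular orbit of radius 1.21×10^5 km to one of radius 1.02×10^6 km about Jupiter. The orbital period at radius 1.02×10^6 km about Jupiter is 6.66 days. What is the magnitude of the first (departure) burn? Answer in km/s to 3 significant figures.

Δv₁ = 10.9 km/s

From Kepler's third law T² = 4π²r³/μ at r = 1.02×10^6 km, T = 6.66 days = 6.66 × 86400 s = 5.75424×10^5 s: μ = 4π²r³/T² = 1.26527×10^8 km³/s².
Semi-major axis of the transfer orbit: a_t = (1.210×10^5 + 1.020×10^6)/2 = 5.705×10^5 km.
On the circular orbit at r = 1.210×10^5 km, v_c = √(μ/r) = 32.34 km/s.
Vis-viva on the transfer ellipse at r = 1.210×10^5 km gives v_t = √[μ(2/r − 1/a_t)] = 43.24 km/s.
Δv₁ = |v_t − v_c| = |43.24 − 32.34| = 10.90 km/s.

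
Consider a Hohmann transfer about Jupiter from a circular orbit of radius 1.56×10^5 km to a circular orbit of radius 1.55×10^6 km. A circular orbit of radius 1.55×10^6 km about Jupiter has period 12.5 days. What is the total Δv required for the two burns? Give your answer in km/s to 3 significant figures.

Δv = 15.1 km/s

From Kepler's third law T² = 4π²r³/μ at r = 1.55×10^6 km, T = 12.5 days = 12.5 × 86400 s = 1.080×10^6 s: μ = 4π²r³/T² = 1.26040×10^8 km³/s².
Transfer-ellipse semi-major axis a_t = (r₁ + r₂)/2 = (1.560×10^5 + 1.550×10^6)/2 = 8.530×10^5 km.
Circular speed at r₁: v₁ = √(μ/r₁) = √(1.26040×10^8/1.560×10^5) = 28.424 km/s.
Transfer-orbit speed at r₁ (vis-viva equation): v_p = √[μ(2/r₁ − 1/a_t)] = 38.316 km/s.
First burn Δv₁ = |v_p − v₁| = 9.892 km/s.
Circular speed at r₂: v₂ = √(μ/r₂) = 9.0175 km/s.
Transfer-orbit speed at r₂: v_a = √[μ(2/r₂ − 1/a_t)] = 3.8563 km/s.
Second burn Δv₂ = |v₂ − v_a| = 5.161 km/s.
Δv = Δv₁ + Δv₂ = 9.892 + 5.161 = 15.05 km/s.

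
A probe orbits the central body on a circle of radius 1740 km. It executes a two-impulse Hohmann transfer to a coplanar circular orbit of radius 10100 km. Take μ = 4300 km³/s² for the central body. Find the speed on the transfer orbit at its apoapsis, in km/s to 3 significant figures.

Transfer-ellipse semi-major axis a_t = (r₁ + r₂)/2 = (1740 + 10100)/2 = 5920 km.
At apoapsis, r = 10100 km.
From the vis-viva equation, v = √[μ(2/r − 1/a_t)] = 0.3537 km/s.

v = 0.354 km/s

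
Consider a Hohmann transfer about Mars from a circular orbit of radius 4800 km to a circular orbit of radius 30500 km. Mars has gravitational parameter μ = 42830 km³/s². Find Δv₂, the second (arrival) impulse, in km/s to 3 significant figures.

Δv₂ = 0.567 km/s

The Hohmann ellipse has a_t = (r₁ + r₂)/2 = 17650 km.
On the circular orbit at r = 30500 km, v_c = √(μ/r) = 1.185 km/s.
Vis-viva on the transfer ellipse at r = 30500 km gives v_t = √[μ(2/r − 1/a_t)] = 0.6180 km/s.
Δv₂ = |v_t − v_c| = |0.6180 − 1.185| = 0.5670 km/s.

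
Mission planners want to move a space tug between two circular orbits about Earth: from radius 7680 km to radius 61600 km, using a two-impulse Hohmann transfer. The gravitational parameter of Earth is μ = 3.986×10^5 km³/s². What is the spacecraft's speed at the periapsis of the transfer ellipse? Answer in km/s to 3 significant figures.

v = 9.61 km/s

The Hohmann ellipse has a_t = (r₁ + r₂)/2 = 34640 km.
At periapsis, r = 7680 km.
Vis-viva: v = √[μ(2/r − 1/a_t)] = √[3.986×10^5 × (2/7680 − 1/34640)] = 9.607 km/s.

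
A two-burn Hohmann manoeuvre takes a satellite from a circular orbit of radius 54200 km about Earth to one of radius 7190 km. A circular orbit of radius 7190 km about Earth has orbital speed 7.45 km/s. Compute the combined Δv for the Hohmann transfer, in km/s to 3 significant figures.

From the circular-orbit relation v² = μ/r at r = 7190 km: μ = v²r = (7.45)² × 7190 = 3.99063×10^5 km³/s².
The Hohmann ellipse has a_t = (r₁ + r₂)/2 = 30695 km.
At r₁ the circular-orbit speed is v₁ = √(μ/r₁) = 2.713 km/s.
Transfer-orbit speed at r₁ (v² = μ(2/r − 1/a)): v_a = √[μ(2/r₁ − 1/a_t)] = 1.313 km/s.
First burn Δv₁ = |v_a − v₁| = 1.400 km/s.
At r₂, v₂ = √(μ/r₂) = 7.450 km/s.
Transfer-orbit speed at r₂: v_p = √[μ(2/r₂ − 1/a_t)] = 9.900 km/s.
Second burn Δv₂ = |v₂ − v_p| = 2.450 km/s.
Total Δv = Δv₁ + Δv₂ = 3.850 km/s.

Δv = 3.85 km/s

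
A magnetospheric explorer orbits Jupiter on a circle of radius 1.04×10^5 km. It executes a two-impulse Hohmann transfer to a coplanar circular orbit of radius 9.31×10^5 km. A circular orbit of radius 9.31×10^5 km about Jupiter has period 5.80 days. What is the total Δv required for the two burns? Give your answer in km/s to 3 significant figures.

From Kepler's third law T² = 4π²r³/μ at r = 9.31×10^5 km, T = 5.80 days = 5.80 × 86400 s = 5.0112×10^5 s: μ = 4π²r³/T² = 1.26860×10^8 km³/s².
Semi-major axis of the transfer orbit: a_t = (1.040×10^5 + 9.310×10^5)/2 = 5.175×10^5 km.
Circular speed at r₁: v₁ = √(μ/r₁) = √(1.26860×10^8/1.040×10^5) = 34.93 km/s.
Transfer-orbit speed at r₁ (v² = μ(2/r − 1/a)): v_p = √[μ(2/r₁ − 1/a_t)] = 46.85 km/s.
First burn Δv₁ = |v_p − v₁| = 11.92 km/s.
Circular speed at r₂: v₂ = √(μ/r₂) = 11.673 km/s.
Transfer-orbit speed at r₂: v_a = √[μ(2/r₂ − 1/a_t)] = 5.2330 km/s.
Second burn Δv₂ = |v₂ − v_a| = 6.440 km/s.
Total Δv = Δv₁ + Δv₂ = 18.36 km/s.

Δv = 18.4 km/s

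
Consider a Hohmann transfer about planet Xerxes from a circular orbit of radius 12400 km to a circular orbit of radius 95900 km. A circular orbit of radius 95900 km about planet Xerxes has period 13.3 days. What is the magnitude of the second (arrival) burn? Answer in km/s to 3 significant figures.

Δv₂ = 0.273 km/s

From Kepler's third law T² = 4π²r³/μ at r = 95900 km, T = 13.3 days = 13.3 × 86400 s = 1.14912×10^6 s: μ = 4π²r³/T² = 26368.5 km³/s².
The Hohmann ellipse has a_t = (r₁ + r₂)/2 = 54150 km.
Circular speed at r = 95900 km: v_c = √(μ/r) = 0.52436 km/s.
Vis-viva on the transfer ellipse at r = 95900 km gives v_t = √[μ(2/r − 1/a_t)] = 0.25093 km/s.
Δv₂ = |v_t − v_c| = |0.25093 − 0.52436| = 0.2734 km/s.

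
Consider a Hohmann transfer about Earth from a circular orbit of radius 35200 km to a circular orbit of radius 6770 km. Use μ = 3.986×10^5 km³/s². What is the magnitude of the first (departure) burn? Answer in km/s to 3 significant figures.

Δv₁ = 1.45 km/s

The Hohmann ellipse has a_t = (r₁ + r₂)/2 = 20985 km.
Circular speed at r = 35200 km: v_c = √(μ/r) = 3.365 km/s.
Vis-viva on the transfer ellipse at r = 35200 km gives v_t = √[μ(2/r − 1/a_t)] = 1.911 km/s.
Δv₁ = |v_t − v_c| = |1.911 − 3.365| = 1.454 km/s.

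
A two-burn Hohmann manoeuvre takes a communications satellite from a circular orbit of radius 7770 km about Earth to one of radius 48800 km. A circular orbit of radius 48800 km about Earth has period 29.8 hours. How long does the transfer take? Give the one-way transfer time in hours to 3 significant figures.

From Kepler's third law T² = 4π²r³/μ at r = 48800 km, T = 29.8 hours = 29.8 × 3600 s = 1.0728×10^5 s: μ = 4π²r³/T² = 3.98641×10^5 km³/s².
The Hohmann ellipse has a_t = (r₁ + r₂)/2 = 28285 km.
Half the transfer-orbit period gives t = π√(a_t³/μ) = 23669.7 s.
Converting: 23669.7 s ÷ 3600 s/hour = 6.57 hours.

t = 6.57 hours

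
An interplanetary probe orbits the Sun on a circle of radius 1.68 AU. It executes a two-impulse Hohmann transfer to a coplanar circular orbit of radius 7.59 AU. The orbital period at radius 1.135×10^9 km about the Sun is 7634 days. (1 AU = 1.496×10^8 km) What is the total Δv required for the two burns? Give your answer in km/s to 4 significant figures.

Δv = 10.73 km/s

From Kepler's third law T² = 4π²r³/μ at r = 1.135×10^9 km, T = 7634 days = 7634 × 86400 s = 6.595776×10^8 s: μ = 4π²r³/T² = 1.32683×10^11 km³/s².
In km: r₁ = 1.68 × 1.496×10^8 = 2.51328×10^8 km; r₂ = 7.59 × 1.496×10^8 = 1.135464×10^9 km.
Semi-major axis of the transfer orbit: a_t = (2.51328×10^8 + 1.135464×10^9)/2 = 6.93396×10^8 km.
At r₁ the circular-orbit speed is v₁ = √(μ/r₁) = 22.9767 km/s.
On the transfer ellipse at r₁, vis-viva gives v_p = √[μ(2/r₁ − 1/a_t)] = 29.4024 km/s.
First burn Δv₁ = |v_p − v₁| = 6.426 km/s.
At r₂, v₂ = √(μ/r₂) = 10.81 km/s.
Transfer-orbit speed at r₂: v_a = √[μ(2/r₂ − 1/a_t)] = 6.508 km/s.
Second burn Δv₂ = |v₂ − v_a| = 4.302 km/s.
Total Δv = Δv₁ + Δv₂ = 10.73 km/s.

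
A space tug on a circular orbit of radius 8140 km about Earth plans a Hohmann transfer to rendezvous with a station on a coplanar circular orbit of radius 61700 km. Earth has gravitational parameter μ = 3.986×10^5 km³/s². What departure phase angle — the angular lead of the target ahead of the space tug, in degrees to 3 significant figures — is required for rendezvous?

The Hohmann ellipse has a_t = (r₁ + r₂)/2 = 34920 km.
Transfer time t = π√(a_t³/μ) = 32471 s.
The target's mean motion on its circular orbit is ω₂ = √(μ/r₂³) = 4.1195×10^-5 rad/s.
Angle swept by the target during transfer: ω₂·t = 1.3376 rad = 76.64°.
The space tug traverses 180° on the transfer ellipse, so the target must lead by 180° − 76.64° = 103°.

φ = 103°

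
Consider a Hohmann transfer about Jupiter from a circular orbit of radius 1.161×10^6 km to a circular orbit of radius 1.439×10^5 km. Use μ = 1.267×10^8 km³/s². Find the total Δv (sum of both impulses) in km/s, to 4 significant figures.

Δv = 15.45 km/s

Transfer-ellipse semi-major axis a_t = (r₁ + r₂)/2 = (1.161×10^6 + 1.439×10^5)/2 = 6.5245×10^5 km.
Circular speed at r₁: v₁ = √(μ/r₁) = √(1.267×10^8/1.161×10^6) = 10.447 km/s.
On the transfer ellipse at r₁, v² = μ(2/r − 1/a) gives v_a = √[μ(2/r₁ − 1/a_t)] = 4.9060 km/s.
First burn Δv₁ = |v_a − v₁| = 5.541 km/s.
Circular speed at r₂: v₂ = √(μ/r₂) = 29.673 km/s.
Transfer-orbit speed at r₂: v_p = √[μ(2/r₂ − 1/a_t)] = 39.582 km/s.
Second burn Δv₂ = |v₂ − v_p| = 9.909 km/s.
Total Δv = Δv₁ + Δv₂ = 15.45 km/s.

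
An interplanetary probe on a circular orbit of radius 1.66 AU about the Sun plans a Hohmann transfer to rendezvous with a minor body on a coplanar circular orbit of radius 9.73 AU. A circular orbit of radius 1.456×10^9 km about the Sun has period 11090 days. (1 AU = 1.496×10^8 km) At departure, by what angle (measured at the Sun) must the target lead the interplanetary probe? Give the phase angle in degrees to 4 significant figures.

From Kepler's third law T² = 4π²r³/μ at r = 1.456×10^9 km, T = 11090 days = 11090 × 86400 s = 9.58176×10^8 s: μ = 4π²r³/T² = 1.32725×10^11 km³/s².
In km: r₁ = 1.66 × 1.496×10^8 = 2.48336×10^8 km; r₂ = 9.73 × 1.496×10^8 = 1.455608×10^9 km.
Semi-major axis of the transfer orbit: a_t = (2.48336×10^8 + 1.455608×10^9)/2 = 8.51972×10^8 km.
Transfer time t = π√(a_t³/μ) = 2.14443×10^8 s.
Target angular speed ω₂ = √(μ/r₂³) = 6.56009×10^-9 rad/s.
Angle swept by the target during transfer: ω₂·t = 1.4068 rad = 80.60°.
The interplanetary probe traverses 180° on the transfer ellipse, so the target must lead by 180° − 80.60° = 99.40°.

φ = 99.40°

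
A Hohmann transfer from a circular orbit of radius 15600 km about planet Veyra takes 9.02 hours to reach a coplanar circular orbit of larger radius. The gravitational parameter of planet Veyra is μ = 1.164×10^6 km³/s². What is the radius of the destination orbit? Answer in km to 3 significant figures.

Transfer time t = 9.02 hours = 32472 s, and t = π√(a_t³/μ).
So a_t = (μ t²/π²)^(1/3) = (1.164×10^6 × (32472)² / π²)^(1/3) = 49914 km.
Since a_t = (r₁ + r₂)/2, r₂ = 2a_t − r₁ = 2×49914 − 15600 = 84228 km.

r₂ = 84200 km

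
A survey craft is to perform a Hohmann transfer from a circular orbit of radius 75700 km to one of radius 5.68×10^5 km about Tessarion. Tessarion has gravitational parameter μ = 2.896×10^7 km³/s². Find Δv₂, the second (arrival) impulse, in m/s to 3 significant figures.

Δv₂ = 3680 m/s

Semi-major axis of the transfer orbit: a_t = (75700 + 5.680×10^5)/2 = 3.2185×10^5 km.
On the circular orbit at r = 5.680×10^5 km, v_c = √(μ/r) = 7.140 km/s.
Transfer-orbit speed at the same r (vis-viva, a = a_t): v_t = √[μ(2/r − 1/a_t)] = 3.463 km/s.
Δv₂ = |v_t − v_c| = |3.463 − 7.140| = 3.677 km/s.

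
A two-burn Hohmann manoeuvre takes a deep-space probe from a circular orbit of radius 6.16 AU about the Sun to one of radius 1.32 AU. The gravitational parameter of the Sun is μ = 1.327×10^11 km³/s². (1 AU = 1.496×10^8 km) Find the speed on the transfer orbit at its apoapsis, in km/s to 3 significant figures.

In km: r₁ = 6.16 × 1.496×10^8 = 9.21536×10^8 km; r₂ = 1.32 × 1.496×10^8 = 1.97472×10^8 km.
The Hohmann ellipse has a_t = (r₁ + r₂)/2 = 5.59504×10^8 km.
The apoapsis of the transfer ellipse is at r = 9.21536×10^8 km.
Vis-viva: v = √[μ(2/r − 1/a_t)] = √[1.327×10^11 × (2/9.21536×10^8 − 1/5.59504×10^8)] = 7.129 km/s.

v = 7.13 km/s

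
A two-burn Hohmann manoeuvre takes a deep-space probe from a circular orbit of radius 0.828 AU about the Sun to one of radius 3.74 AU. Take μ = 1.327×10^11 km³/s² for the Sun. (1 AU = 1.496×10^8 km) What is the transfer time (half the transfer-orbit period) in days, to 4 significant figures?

t = 630.4 days

In km: r₁ = 0.828 × 1.496×10^8 = 1.238688×10^8 km; r₂ = 3.74 × 1.496×10^8 = 5.59504×10^8 km.
Semi-major axis of the transfer orbit: a_t = (1.238688×10^8 + 5.59504×10^8)/2 = 3.416864×10^8 km.
Transfer time t = π√(a_t³/μ) = π√((3.416864×10^8)³ / 1.327×10^11) = 5.447×10^7 s.
Converting: 5.447×10^7 s ÷ 86400 s/day = 630.4 days.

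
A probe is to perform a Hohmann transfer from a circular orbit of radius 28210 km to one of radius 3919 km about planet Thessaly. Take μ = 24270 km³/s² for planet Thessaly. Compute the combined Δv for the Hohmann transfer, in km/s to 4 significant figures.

The Hohmann ellipse has a_t = (r₁ + r₂)/2 = 16064.5 km.
At r₁ the circular-orbit speed is v₁ = √(μ/r₁) = 0.9275 km/s.
Transfer-orbit speed at r₁ (v² = μ(2/r − 1/a)): v_a = √[μ(2/r₁ − 1/a_t)] = 0.4581 km/s.
First burn Δv₁ = |v_a − v₁| = 0.4694 km/s.
At r₂, v₂ = √(μ/r₂) = 2.48856 km/s.
Transfer-orbit speed at r₂: v_p = √[μ(2/r₂ − 1/a_t)] = 3.29773 km/s.
Second burn Δv₂ = |v₂ − v_p| = 0.8092 km/s.
Δv = Δv₁ + Δv₂ = 0.4694 + 0.8092 = 1.279 km/s.

Δv = 1.279 km/s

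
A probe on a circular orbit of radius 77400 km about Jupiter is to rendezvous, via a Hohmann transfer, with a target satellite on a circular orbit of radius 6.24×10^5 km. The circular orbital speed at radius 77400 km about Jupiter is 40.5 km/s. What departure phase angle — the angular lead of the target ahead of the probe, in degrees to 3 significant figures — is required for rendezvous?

From the circular-orbit relation v² = μ/r at r = 77400 km: μ = v²r = (40.5)² × 77400 = 1.26955×10^8 km³/s².
Semi-major axis of the transfer orbit: a_t = (77400 + 6.240×10^5)/2 = 3.507×10^5 km.
Transfer time t = π√(a_t³/μ) = 57907 s.
Target angular speed ω₂ = √(μ/r₂³) = 2.2859×10^-5 rad/s.
Angle swept by the target during transfer: ω₂·t = 1.3237 rad = 75.84°.
Arrival is 180° from departure on the ellipse, so φ = 180° − 75.84° = 104°.

φ = 104°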